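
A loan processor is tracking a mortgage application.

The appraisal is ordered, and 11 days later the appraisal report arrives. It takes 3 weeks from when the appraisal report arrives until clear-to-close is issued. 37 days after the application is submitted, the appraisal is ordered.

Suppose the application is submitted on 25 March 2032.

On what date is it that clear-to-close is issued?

The application is submitted: Mar 25, 2032.
The appraisal is ordered: Mar 25, 2032 + 37 days = May 1, 2032.
The appraisal report arrives: May 1, 2032 + 11 days = May 12, 2032.
Clear-to-close is issued: May 12, 2032 + 3 weeks = Jun 2, 2032.

2 June 2032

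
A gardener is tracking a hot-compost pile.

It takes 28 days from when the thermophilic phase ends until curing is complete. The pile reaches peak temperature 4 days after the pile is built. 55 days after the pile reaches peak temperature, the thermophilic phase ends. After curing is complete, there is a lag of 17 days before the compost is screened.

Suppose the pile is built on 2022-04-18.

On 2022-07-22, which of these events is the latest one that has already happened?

The pile is built: Apr 18, 2022.
The pile reaches peak temperature: Apr 18, 2022 + 4 days = Apr 22, 2022.
The thermophilic phase ends: Apr 22, 2022 + 55 days = Jun 16, 2022.
Curing is complete: Jun 16, 2022 + 28 days = Jul 14, 2022.
The compost is screened: Jul 14, 2022 + 17 days = Jul 31, 2022.
Jul 22, 2022 falls between when curing is complete (Jul 14, 2022) and when the compost is screened (Jul 31, 2022).

Curing is complete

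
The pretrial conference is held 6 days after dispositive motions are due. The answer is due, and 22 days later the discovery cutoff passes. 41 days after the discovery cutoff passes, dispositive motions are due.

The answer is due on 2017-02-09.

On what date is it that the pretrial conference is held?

2017-04-19

The answer is due: Feb 9, 2017.
The discovery cutoff passes: Feb 9, 2017 + 22 days = Mar 3, 2017.
Dispositive motions are due: Mar 3, 2017 + 41 days = Apr 13, 2017.
The pretrial conference is held: Apr 13, 2017 + 6 days = Apr 19, 2017.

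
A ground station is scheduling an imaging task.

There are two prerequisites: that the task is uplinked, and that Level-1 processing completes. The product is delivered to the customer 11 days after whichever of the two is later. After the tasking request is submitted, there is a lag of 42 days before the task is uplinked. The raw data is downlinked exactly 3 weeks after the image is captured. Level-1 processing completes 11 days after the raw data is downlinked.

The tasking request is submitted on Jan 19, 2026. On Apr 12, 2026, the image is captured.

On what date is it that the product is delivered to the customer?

The tasking request is submitted: Jan 19, 2026.
The task is uplinked: Jan 19, 2026 + 42 days = Mar 2, 2026.
The image is captured: Apr 12, 2026.
The raw data is downlinked: Apr 12, 2026 + 3 weeks = May 3, 2026.
Level-1 processing completes: May 3, 2026 + 11 days = May 14, 2026.
Both prerequisites met — the task is uplinked (Mar 2, 2026), Level-1 processing completes (May 14, 2026); the later is May 14, 2026.
The product is delivered to the customer: May 14, 2026 + 11 days = May 25, 2026.

May 25, 2026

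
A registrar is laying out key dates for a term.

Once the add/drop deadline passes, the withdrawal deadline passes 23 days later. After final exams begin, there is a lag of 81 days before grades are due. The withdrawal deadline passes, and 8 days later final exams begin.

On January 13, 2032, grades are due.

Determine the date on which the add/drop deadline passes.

September 23, 2031

Grades are due: Jan 13, 2032.
Final exams begin: Jan 13, 2032 − 81 days = Oct 24, 2031.
The withdrawal deadline passes: Oct 24, 2031 − 8 days = Oct 16, 2031.
The add/drop deadline passes: Oct 16, 2031 − 23 days = Sep 23, 2031.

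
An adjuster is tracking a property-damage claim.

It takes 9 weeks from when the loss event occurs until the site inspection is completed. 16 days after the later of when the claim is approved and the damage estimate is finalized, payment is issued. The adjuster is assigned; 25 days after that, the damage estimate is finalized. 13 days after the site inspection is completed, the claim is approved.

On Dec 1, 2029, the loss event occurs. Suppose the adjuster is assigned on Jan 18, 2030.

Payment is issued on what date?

The loss event occurs: Dec 1, 2029.
The site inspection is completed: Dec 1, 2029 + 9 weeks = Feb 2, 2030.
The claim is approved: Feb 2, 2030 + 13 days = Feb 15, 2030.
The adjuster is assigned: Jan 18, 2030.
The damage estimate is finalized: Jan 18, 2030 + 25 days = Feb 12, 2030.
Both prerequisites met — the claim is approved (Feb 15, 2030), the damage estimate is finalized (Feb 12, 2030); the later is Feb 15, 2030.
Payment is issued: Feb 15, 2030 + 16 days = Mar 3, 2030.

Mar 3, 2030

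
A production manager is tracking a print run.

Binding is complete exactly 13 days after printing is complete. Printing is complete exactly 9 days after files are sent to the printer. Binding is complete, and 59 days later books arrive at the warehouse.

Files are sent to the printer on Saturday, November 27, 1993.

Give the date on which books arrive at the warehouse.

Wednesday, February 16, 1994

Files are sent to the printer: Nov 27, 1993.
Printing is complete: Nov 27, 1993 + 9 days = Dec 6, 1993.
Binding is complete: Dec 6, 1993 + 13 days = Dec 19, 1993.
Books arrive at the warehouse: Dec 19, 1993 + 59 days = Feb 16, 1994.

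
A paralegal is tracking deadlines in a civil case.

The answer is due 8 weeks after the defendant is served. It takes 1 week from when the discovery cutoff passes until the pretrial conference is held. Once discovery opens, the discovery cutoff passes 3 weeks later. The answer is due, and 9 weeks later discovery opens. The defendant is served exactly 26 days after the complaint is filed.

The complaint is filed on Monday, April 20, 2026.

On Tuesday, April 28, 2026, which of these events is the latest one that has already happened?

The complaint is filed

The complaint is filed: Apr 20, 2026.
The defendant is served: Apr 20, 2026 + 26 days = May 16, 2026.
The answer is due: May 16, 2026 + 8 weeks = Jul 11, 2026.
Discovery opens: Jul 11, 2026 + 9 weeks = Sep 12, 2026.
The discovery cutoff passes: Sep 12, 2026 + 3 weeks = Oct 3, 2026.
The pretrial conference is held: Oct 3, 2026 + 1 week = Oct 10, 2026.
Apr 28, 2026 falls between when the complaint is filed (Apr 20, 2026) and when the defendant is served (May 16, 2026).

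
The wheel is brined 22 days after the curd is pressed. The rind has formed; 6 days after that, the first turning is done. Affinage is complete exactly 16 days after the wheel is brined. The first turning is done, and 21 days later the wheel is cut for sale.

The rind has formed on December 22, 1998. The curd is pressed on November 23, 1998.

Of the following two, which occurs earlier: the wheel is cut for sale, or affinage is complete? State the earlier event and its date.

Affinage is complete — December 31, 1998

The rind has formed: Dec 22, 1998.
The first turning is done: Dec 22, 1998 + 6 days = Dec 28, 1998.
The wheel is cut for sale: Dec 28, 1998 + 21 days = Jan 18, 1999.
The curd is pressed: Nov 23, 1998.
The wheel is brined: Nov 23, 1998 + 22 days = Dec 15, 1998.
Affinage is complete: Dec 15, 1998 + 16 days = Dec 31, 1998.
Comparing: the wheel is cut for sale on Jan 18, 1999 vs affinage is complete on Dec 31, 1998. Earlier: affinage is complete.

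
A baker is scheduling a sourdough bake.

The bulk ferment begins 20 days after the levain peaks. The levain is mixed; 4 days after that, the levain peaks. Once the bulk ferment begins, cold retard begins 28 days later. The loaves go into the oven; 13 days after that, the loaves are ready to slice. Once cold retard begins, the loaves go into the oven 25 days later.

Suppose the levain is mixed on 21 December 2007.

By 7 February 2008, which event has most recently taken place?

The levain is mixed: Dec 21, 2007.
The levain peaks: Dec 21, 2007 + 4 days = Dec 25, 2007.
The bulk ferment begins: Dec 25, 2007 + 20 days = Jan 14, 2008.
Cold retard begins: Jan 14, 2008 + 28 days = Feb 11, 2008.
The loaves go into the oven: Feb 11, 2008 + 25 days = Mar 7, 2008.
The loaves are ready to slice: Mar 7, 2008 + 13 days = Mar 20, 2008.
Feb 7, 2008 falls between when the bulk ferment begins (Jan 14, 2008) and when cold retard begins (Feb 11, 2008).

The bulk ferment begins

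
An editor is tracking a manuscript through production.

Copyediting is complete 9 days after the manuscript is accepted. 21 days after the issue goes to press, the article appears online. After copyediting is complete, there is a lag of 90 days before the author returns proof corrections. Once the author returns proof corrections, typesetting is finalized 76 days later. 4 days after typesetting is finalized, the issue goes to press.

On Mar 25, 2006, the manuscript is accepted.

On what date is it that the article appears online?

The manuscript is accepted: Mar 25, 2006.
Copyediting is complete: Mar 25, 2006 + 9 days = Apr 3, 2006.
The author returns proof corrections: Apr 3, 2006 + 90 days = Jul 2, 2006.
Typesetting is finalized: Jul 2, 2006 + 76 days = Sep 16, 2006.
The issue goes to press: Sep 16, 2006 + 4 days = Sep 20, 2006.
The article appears online: Sep 20, 2006 + 21 days = Oct 11, 2006.

Oct 11, 2006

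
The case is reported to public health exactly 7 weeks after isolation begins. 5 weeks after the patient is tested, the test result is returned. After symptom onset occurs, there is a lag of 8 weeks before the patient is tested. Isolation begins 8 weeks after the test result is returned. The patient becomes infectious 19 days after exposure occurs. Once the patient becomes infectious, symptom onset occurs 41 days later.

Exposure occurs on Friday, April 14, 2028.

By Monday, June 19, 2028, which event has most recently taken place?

Symptom onset occurs

Exposure occurs: Apr 14, 2028.
The patient becomes infectious: Apr 14, 2028 + 19 days = May 3, 2028.
Symptom onset occurs: May 3, 2028 + 41 days = Jun 13, 2028.
The patient is tested: Jun 13, 2028 + 8 weeks = Aug 8, 2028.
The test result is returned: Aug 8, 2028 + 5 weeks = Sep 12, 2028.
Isolation begins: Sep 12, 2028 + 8 weeks = Nov 7, 2028.
The case is reported to public health: Nov 7, 2028 + 7 weeks = Dec 26, 2028.
Jun 19, 2028 falls between when symptom onset occurs (Jun 13, 2028) and when the patient is tested (Aug 8, 2028).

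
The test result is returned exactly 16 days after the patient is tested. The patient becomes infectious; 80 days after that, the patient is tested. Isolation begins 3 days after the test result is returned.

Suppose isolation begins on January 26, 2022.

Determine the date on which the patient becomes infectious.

October 19, 2021

Isolation begins: Jan 26, 2022.
The test result is returned: Jan 26, 2022 − 3 days = Jan 23, 2022.
The patient is tested: Jan 23, 2022 − 16 days = Jan 7, 2022.
The patient becomes infectious: Jan 7, 2022 − 80 days = Oct 19, 2021.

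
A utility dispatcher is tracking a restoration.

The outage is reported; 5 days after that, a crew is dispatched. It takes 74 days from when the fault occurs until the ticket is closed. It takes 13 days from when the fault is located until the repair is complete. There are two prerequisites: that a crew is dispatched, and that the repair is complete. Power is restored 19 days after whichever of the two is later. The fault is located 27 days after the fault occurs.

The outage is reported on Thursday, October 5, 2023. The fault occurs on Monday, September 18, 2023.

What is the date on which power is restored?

Thursday, November 16, 2023

The outage is reported: Oct 5, 2023.
A crew is dispatched: Oct 5, 2023 + 5 days = Oct 10, 2023.
The fault occurs: Sep 18, 2023.
The fault is located: Sep 18, 2023 + 27 days = Oct 15, 2023.
The repair is complete: Oct 15, 2023 + 13 days = Oct 28, 2023.
Both prerequisites met — a crew is dispatched (Oct 10, 2023), the repair is complete (Oct 28, 2023); the later is Oct 28, 2023.
Power is restored: Oct 28, 2023 + 19 days = Nov 16, 2023.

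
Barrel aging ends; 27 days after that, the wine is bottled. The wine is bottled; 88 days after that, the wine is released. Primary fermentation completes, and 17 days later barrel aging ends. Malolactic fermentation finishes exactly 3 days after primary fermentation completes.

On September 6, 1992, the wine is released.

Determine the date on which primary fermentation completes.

The wine is released: Sep 6, 1992.
The wine is bottled: Sep 6, 1992 − 88 days = Jun 10, 1992.
Barrel aging ends: Jun 10, 1992 − 27 days = May 14, 1992.
Primary fermentation completes: May 14, 1992 − 17 days = Apr 27, 1992.

April 27, 1992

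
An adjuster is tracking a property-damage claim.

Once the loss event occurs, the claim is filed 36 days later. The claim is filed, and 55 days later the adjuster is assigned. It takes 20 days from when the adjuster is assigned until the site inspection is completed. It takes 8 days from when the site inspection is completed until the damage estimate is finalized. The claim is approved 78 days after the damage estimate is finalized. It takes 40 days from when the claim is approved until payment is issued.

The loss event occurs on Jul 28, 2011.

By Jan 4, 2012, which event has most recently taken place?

The loss event occurs: Jul 28, 2011.
The claim is filed: Jul 28, 2011 + 36 days = Sep 2, 2011.
The adjuster is assigned: Sep 2, 2011 + 55 days = Oct 27, 2011.
The site inspection is completed: Oct 27, 2011 + 20 days = Nov 16, 2011.
The damage estimate is finalized: Nov 16, 2011 + 8 days = Nov 24, 2011.
The claim is approved: Nov 24, 2011 + 78 days = Feb 10, 2012.
Payment is issued: Feb 10, 2012 + 40 days = Mar 21, 2012.
Jan 4, 2012 falls between when the damage estimate is finalized (Nov 24, 2011) and when the claim is approved (Feb 10, 2012).

The damage estimate is finalized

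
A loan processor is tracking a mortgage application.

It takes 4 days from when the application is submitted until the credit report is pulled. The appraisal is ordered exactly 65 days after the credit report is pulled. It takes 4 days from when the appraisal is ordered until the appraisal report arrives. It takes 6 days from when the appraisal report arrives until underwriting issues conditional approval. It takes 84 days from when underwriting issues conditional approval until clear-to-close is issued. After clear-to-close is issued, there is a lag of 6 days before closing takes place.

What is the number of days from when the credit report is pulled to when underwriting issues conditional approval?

Causal path: the credit report is pulled → the appraisal is ordered → the appraisal report arrives → underwriting issues conditional approval.
Total delay along the path: 65 + 4 + 6 = 75 days.

75 days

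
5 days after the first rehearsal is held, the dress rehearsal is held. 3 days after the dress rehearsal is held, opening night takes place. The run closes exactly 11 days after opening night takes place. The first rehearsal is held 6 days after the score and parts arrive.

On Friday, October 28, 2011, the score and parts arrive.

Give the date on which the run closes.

The score and parts arrive: Oct 28, 2011.
The first rehearsal is held: Oct 28, 2011 + 6 days = Nov 3, 2011.
The dress rehearsal is held: Nov 3, 2011 + 5 days = Nov 8, 2011.
Opening night takes place: Nov 8, 2011 + 3 days = Nov 11, 2011.
The run closes: Nov 11, 2011 + 11 days = Nov 22, 2011.

Tuesday, November 22, 2011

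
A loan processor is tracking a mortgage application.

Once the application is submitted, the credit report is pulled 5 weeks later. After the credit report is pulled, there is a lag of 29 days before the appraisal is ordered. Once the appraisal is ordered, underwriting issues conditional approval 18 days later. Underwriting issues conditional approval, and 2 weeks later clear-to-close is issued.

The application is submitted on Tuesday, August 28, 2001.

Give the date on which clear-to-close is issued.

Sunday, December 2, 2001

The application is submitted: Aug 28, 2001.
The credit report is pulled: Aug 28, 2001 + 5 weeks = Oct 2, 2001.
The appraisal is ordered: Oct 2, 2001 + 29 days = Oct 31, 2001.
Underwriting issues conditional approval: Oct 31, 2001 + 18 days = Nov 18, 2001.
Clear-to-close is issued: Nov 18, 2001 + 2 weeks = Dec 2, 2001.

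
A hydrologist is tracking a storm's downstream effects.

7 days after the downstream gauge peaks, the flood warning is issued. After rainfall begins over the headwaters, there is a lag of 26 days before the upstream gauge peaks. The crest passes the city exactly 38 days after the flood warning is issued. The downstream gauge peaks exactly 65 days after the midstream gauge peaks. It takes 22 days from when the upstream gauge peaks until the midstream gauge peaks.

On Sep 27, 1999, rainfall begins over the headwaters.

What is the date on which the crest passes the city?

Rainfall begins over the headwaters: Sep 27, 1999.
The upstream gauge peaks: Sep 27, 1999 + 26 days = Oct 23, 1999.
The midstream gauge peaks: Oct 23, 1999 + 22 days = Nov 14, 1999.
The downstream gauge peaks: Nov 14, 1999 + 65 days = Jan 18, 2000.
The flood warning is issued: Jan 18, 2000 + 7 days = Jan 25, 2000.
The crest passes the city: Jan 25, 2000 + 38 days = Mar 3, 2000.

Mar 3, 2000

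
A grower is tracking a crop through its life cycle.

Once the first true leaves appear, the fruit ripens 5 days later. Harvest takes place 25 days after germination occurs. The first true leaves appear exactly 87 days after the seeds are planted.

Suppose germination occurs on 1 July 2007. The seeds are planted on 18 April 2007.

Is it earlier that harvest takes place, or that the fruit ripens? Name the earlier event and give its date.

The fruit ripens — 19 July 2007

Germination occurs: Jul 1, 2007.
Harvest takes place: Jul 1, 2007 + 25 days = Jul 26, 2007.
The seeds are planted: Apr 18, 2007.
The first true leaves appear: Apr 18, 2007 + 87 days = Jul 14, 2007.
The fruit ripens: Jul 14, 2007 + 5 days = Jul 19, 2007.
Comparing: harvest takes place on Jul 26, 2007 vs the fruit ripens on Jul 19, 2007. Earlier: the fruit ripens.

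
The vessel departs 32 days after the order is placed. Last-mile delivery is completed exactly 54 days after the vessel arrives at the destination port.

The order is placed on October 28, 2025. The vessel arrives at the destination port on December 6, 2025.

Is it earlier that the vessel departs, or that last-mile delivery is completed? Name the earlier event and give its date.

The vessel departs — November 29, 2025

The order is placed: Oct 28, 2025.
The vessel departs: Oct 28, 2025 + 32 days = Nov 29, 2025.
The vessel arrives at the destination port: Dec 6, 2025.
Last-mile delivery is completed: Dec 6, 2025 + 54 days = Jan 29, 2026.
Comparing: the vessel departs on Nov 29, 2025 vs last-mile delivery is completed on Jan 29, 2026. Earlier: the vessel departs.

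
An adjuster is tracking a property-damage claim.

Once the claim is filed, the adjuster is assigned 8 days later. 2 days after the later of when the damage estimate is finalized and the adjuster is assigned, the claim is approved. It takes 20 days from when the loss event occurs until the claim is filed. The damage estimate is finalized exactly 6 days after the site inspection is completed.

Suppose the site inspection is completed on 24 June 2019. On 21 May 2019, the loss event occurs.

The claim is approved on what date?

2 July 2019

The site inspection is completed: Jun 24, 2019.
The damage estimate is finalized: Jun 24, 2019 + 6 days = Jun 30, 2019.
The loss event occurs: May 21, 2019.
The claim is filed: May 21, 2019 + 20 days = Jun 10, 2019.
The adjuster is assigned: Jun 10, 2019 + 8 days = Jun 18, 2019.
Both prerequisites met — the damage estimate is finalized (Jun 30, 2019), the adjuster is assigned (Jun 18, 2019); the later is Jun 30, 2019.
The claim is approved: Jun 30, 2019 + 2 days = Jul 2, 2019.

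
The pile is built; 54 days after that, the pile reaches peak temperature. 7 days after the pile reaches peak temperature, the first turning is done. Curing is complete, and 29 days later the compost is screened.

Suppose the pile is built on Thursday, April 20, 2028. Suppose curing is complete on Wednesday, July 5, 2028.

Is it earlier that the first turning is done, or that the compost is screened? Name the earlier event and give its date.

The first turning is done — Tuesday, June 20, 2028

The pile is built: Apr 20, 2028.
The pile reaches peak temperature: Apr 20, 2028 + 54 days = Jun 13, 2028.
The first turning is done: Jun 13, 2028 + 7 days = Jun 20, 2028.
Curing is complete: Jul 5, 2028.
The compost is screened: Jul 5, 2028 + 29 days = Aug 3, 2028.
Comparing: the first turning is done on Jun 20, 2028 vs the compost is screened on Aug 3, 2028. Earlier: the first turning is done.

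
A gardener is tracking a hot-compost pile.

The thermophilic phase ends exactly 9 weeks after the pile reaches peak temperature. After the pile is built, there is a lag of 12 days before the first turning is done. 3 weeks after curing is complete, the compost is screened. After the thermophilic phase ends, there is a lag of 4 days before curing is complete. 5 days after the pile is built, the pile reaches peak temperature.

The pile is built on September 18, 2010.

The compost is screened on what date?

The pile is built: Sep 18, 2010.
The pile reaches peak temperature: Sep 18, 2010 + 5 days = Sep 23, 2010.
The thermophilic phase ends: Sep 23, 2010 + 9 weeks = Nov 25, 2010.
Curing is complete: Nov 25, 2010 + 4 days = Nov 29, 2010.
The compost is screened: Nov 29, 2010 + 3 weeks = Dec 20, 2010.

December 20, 2010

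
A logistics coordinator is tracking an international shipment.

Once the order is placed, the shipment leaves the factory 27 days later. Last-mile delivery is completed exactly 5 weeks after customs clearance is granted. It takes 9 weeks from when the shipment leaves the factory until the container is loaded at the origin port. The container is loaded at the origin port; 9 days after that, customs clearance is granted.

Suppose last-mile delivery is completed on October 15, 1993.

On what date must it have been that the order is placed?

Last-mile delivery is completed: Oct 15, 1993.
Customs clearance is granted: Oct 15, 1993 − 5 weeks = Sep 10, 1993.
The container is loaded at the origin port: Sep 10, 1993 − 9 days = Sep 1, 1993.
The shipment leaves the factory: Sep 1, 1993 − 9 weeks = Jun 30, 1993.
The order is placed: Jun 30, 1993 − 27 days = Jun 3, 1993.

June 3, 1993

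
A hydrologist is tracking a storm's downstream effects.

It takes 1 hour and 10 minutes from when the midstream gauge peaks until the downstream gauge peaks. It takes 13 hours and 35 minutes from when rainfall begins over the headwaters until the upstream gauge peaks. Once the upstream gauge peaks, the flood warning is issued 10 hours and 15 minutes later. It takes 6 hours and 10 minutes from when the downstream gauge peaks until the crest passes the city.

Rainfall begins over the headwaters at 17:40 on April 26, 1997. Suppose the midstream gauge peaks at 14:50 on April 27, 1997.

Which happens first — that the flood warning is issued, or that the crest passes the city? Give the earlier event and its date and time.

The flood warning is issued — 17:30 on April 27, 1997

Rainfall begins over the headwaters: 17:40 Apr 26, 1997.
The upstream gauge peaks: 17:40 Apr 26, 1997 + 13h35m = 07:15 Apr 27, 1997.
The flood warning is issued: 07:15 Apr 27, 1997 + 10h15m = 17:30 Apr 27, 1997.
The midstream gauge peaks: 14:50 Apr 27, 1997.
The downstream gauge peaks: 14:50 Apr 27, 1997 + 1h10m = 16:00 Apr 27, 1997.
The crest passes the city: 16:00 Apr 27, 1997 + 6h10m = 22:10 Apr 27, 1997.
Comparing: the flood warning is issued at 17:30 Apr 27, 1997 vs the crest passes the city at 22:10 Apr 27, 1997. Earlier: the flood warning is issued.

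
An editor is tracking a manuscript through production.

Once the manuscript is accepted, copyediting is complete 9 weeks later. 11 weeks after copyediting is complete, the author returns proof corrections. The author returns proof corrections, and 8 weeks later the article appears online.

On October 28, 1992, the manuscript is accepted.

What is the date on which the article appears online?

The manuscript is accepted: Oct 28, 1992.
Copyediting is complete: Oct 28, 1992 + 9 weeks = Dec 30, 1992.
The author returns proof corrections: Dec 30, 1992 + 11 weeks = Mar 17, 1993.
The article appears online: Mar 17, 1993 + 8 weeks = May 12, 1993.

May 12, 1993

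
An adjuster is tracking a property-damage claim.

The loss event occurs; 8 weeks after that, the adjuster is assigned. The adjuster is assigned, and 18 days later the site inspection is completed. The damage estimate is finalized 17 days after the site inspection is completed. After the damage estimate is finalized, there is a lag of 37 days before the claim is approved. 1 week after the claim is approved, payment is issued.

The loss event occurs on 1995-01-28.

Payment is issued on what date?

The loss event occurs: Jan 28, 1995.
The adjuster is assigned: Jan 28, 1995 + 8 weeks = Mar 25, 1995.
The site inspection is completed: Mar 25, 1995 + 18 days = Apr 12, 1995.
The damage estimate is finalized: Apr 12, 1995 + 17 days = Apr 29, 1995.
The claim is approved: Apr 29, 1995 + 37 days = Jun 5, 1995.
Payment is issued: Jun 5, 1995 + 1 week = Jun 12, 1995.

1995-06-12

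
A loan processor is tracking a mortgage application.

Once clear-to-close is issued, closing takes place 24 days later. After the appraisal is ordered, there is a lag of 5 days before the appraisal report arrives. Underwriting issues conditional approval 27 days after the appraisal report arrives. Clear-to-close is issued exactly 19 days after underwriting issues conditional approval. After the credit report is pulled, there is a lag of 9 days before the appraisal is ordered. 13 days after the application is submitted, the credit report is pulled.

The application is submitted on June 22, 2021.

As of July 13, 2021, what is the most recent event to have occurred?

The credit report is pulled

The application is submitted: Jun 22, 2021.
The credit report is pulled: Jun 22, 2021 + 13 days = Jul 5, 2021.
The appraisal is ordered: Jul 5, 2021 + 9 days = Jul 14, 2021.
The appraisal report arrives: Jul 14, 2021 + 5 days = Jul 19, 2021.
Underwriting issues conditional approval: Jul 19, 2021 + 27 days = Aug 15, 2021.
Clear-to-close is issued: Aug 15, 2021 + 19 days = Sep 3, 2021.
Closing takes place: Sep 3, 2021 + 24 days = Sep 27, 2021.
Jul 13, 2021 falls between when the credit report is pulled (Jul 5, 2021) and when the appraisal is ordered (Jul 14, 2021).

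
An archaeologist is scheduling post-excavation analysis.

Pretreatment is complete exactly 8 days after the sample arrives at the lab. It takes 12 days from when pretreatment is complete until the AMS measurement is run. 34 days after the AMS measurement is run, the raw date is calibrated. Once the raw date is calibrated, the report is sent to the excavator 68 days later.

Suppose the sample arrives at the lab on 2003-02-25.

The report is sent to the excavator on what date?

The sample arrives at the lab: Feb 25, 2003.
Pretreatment is complete: Feb 25, 2003 + 8 days = Mar 5, 2003.
The AMS measurement is run: Mar 5, 2003 + 12 days = Mar 17, 2003.
The raw date is calibrated: Mar 17, 2003 + 34 days = Apr 20, 2003.
The report is sent to the excavator: Apr 20, 2003 + 68 days = Jun 27, 2003.

2003-06-27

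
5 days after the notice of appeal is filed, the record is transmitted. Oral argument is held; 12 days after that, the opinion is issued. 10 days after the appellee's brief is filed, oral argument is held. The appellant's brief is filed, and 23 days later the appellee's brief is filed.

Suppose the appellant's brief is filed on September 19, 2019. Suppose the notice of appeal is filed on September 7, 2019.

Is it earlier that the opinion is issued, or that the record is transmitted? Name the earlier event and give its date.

The appellant's brief is filed: Sep 19, 2019.
The appellee's brief is filed: Sep 19, 2019 + 23 days = Oct 12, 2019.
Oral argument is held: Oct 12, 2019 + 10 days = Oct 22, 2019.
The opinion is issued: Oct 22, 2019 + 12 days = Nov 3, 2019.
The notice of appeal is filed: Sep 7, 2019.
The record is transmitted: Sep 7, 2019 + 5 days = Sep 12, 2019.
Comparing: the opinion is issued on Nov 3, 2019 vs the record is transmitted on Sep 12, 2019. Earlier: the record is transmitted.

The record is transmitted — September 12, 2019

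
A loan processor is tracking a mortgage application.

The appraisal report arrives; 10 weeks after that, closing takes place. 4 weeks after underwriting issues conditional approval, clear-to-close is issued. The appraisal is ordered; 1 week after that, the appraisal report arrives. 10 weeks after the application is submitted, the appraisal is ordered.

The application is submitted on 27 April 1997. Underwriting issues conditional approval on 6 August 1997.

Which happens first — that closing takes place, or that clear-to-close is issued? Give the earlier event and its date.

Clear-to-close is issued — 3 September 1997

The application is submitted: Apr 27, 1997.
The appraisal is ordered: Apr 27, 1997 + 10 weeks = Jul 6, 1997.
The appraisal report arrives: Jul 6, 1997 + 1 week = Jul 13, 1997.
Closing takes place: Jul 13, 1997 + 10 weeks = Sep 21, 1997.
Underwriting issues conditional approval: Aug 6, 1997.
Clear-to-close is issued: Aug 6, 1997 + 4 weeks = Sep 3, 1997.
Comparing: closing takes place on Sep 21, 1997 vs clear-to-close is issued on Sep 3, 1997. Earlier: clear-to-close is issued.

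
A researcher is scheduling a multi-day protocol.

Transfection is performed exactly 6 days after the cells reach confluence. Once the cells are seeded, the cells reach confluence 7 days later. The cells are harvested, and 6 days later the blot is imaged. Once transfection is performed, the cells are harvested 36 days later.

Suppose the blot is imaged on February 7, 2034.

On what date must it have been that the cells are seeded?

The blot is imaged: Feb 7, 2034.
The cells are harvested: Feb 7, 2034 − 6 days = Feb 1, 2034.
Transfection is performed: Feb 1, 2034 − 36 days = Dec 27, 2033.
The cells reach confluence: Dec 27, 2033 − 6 days = Dec 21, 2033.
The cells are seeded: Dec 21, 2033 − 7 days = Dec 14, 2033.

December 14, 2033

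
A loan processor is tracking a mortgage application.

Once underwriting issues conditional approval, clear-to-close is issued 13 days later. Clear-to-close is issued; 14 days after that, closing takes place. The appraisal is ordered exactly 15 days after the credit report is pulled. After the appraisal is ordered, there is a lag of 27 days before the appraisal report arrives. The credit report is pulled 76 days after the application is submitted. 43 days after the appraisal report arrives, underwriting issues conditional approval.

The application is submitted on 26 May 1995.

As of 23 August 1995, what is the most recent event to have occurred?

The credit report is pulled

The application is submitted: May 26, 1995.
The credit report is pulled: May 26, 1995 + 76 days = Aug 10, 1995.
The appraisal is ordered: Aug 10, 1995 + 15 days = Aug 25, 1995.
The appraisal report arrives: Aug 25, 1995 + 27 days = Sep 21, 1995.
Underwriting issues conditional approval: Sep 21, 1995 + 43 days = Nov 3, 1995.
Clear-to-close is issued: Nov 3, 1995 + 13 days = Nov 16, 1995.
Closing takes place: Nov 16, 1995 + 14 days = Nov 30, 1995.
Aug 23, 1995 falls between when the credit report is pulled (Aug 10, 1995) and when the appraisal is ordered (Aug 25, 1995).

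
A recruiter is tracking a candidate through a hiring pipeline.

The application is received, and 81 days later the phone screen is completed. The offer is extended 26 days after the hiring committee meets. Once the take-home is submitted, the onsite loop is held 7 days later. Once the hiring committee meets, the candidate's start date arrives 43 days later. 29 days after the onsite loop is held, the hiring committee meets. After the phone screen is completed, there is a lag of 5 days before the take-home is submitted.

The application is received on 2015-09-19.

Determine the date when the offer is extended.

2016-02-14

The application is received: Sep 19, 2015.
The phone screen is completed: Sep 19, 2015 + 81 days = Dec 9, 2015.
The take-home is submitted: Dec 9, 2015 + 5 days = Dec 14, 2015.
The onsite loop is held: Dec 14, 2015 + 7 days = Dec 21, 2015.
The hiring committee meets: Dec 21, 2015 + 29 days = Jan 19, 2016.
The offer is extended: Jan 19, 2016 + 26 days = Feb 14, 2016.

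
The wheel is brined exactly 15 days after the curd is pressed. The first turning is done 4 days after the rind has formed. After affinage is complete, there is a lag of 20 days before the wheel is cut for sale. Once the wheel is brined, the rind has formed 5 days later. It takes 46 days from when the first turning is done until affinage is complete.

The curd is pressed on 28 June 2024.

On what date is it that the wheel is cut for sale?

The curd is pressed: Jun 28, 2024.
The wheel is brined: Jun 28, 2024 + 15 days = Jul 13, 2024.
The rind has formed: Jul 13, 2024 + 5 days = Jul 18, 2024.
The first turning is done: Jul 18, 2024 + 4 days = Jul 22, 2024.
Affinage is complete: Jul 22, 2024 + 46 days = Sep 6, 2024.
The wheel is cut for sale: Sep 6, 2024 + 20 days = Sep 26, 2024.

26 September 2024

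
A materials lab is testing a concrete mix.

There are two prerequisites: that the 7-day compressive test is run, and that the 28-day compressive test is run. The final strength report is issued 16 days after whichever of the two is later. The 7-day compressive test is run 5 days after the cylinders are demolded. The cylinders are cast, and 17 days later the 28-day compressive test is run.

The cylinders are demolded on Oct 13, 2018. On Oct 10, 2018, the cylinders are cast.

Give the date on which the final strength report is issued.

The cylinders are demolded: Oct 13, 2018.
The 7-day compressive test is run: Oct 13, 2018 + 5 days = Oct 18, 2018.
The cylinders are cast: Oct 10, 2018.
The 28-day compressive test is run: Oct 10, 2018 + 17 days = Oct 27, 2018.
Both prerequisites met — the 7-day compressive test is run (Oct 18, 2018), the 28-day compressive test is run (Oct 27, 2018); the later is Oct 27, 2018.
The final strength report is issued: Oct 27, 2018 + 16 days = Nov 12, 2018.

Nov 12, 2018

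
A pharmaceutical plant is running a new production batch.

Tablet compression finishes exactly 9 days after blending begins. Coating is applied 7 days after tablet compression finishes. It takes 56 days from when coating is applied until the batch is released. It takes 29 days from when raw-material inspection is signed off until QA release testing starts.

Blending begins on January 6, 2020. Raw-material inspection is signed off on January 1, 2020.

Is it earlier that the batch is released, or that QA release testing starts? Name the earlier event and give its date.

QA release testing starts — January 30, 2020

Blending begins: Jan 6, 2020.
Tablet compression finishes: Jan 6, 2020 + 9 days = Jan 15, 2020.
Coating is applied: Jan 15, 2020 + 7 days = Jan 22, 2020.
The batch is released: Jan 22, 2020 + 56 days = Mar 18, 2020.
Raw-material inspection is signed off: Jan 1, 2020.
QA release testing starts: Jan 1, 2020 + 29 days = Jan 30, 2020.
Comparing: the batch is released on Mar 18, 2020 vs QA release testing starts on Jan 30, 2020. Earlier: QA release testing starts.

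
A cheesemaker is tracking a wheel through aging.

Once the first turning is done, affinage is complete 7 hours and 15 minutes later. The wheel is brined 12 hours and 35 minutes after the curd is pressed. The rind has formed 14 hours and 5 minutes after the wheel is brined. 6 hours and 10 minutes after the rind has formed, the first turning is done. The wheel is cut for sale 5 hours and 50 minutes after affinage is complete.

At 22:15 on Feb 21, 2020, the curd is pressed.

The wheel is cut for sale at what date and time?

20:10 on Feb 23, 2020

The curd is pressed: 22:15 Feb 21, 2020.
The wheel is brined: 22:15 Feb 21, 2020 + 12h35m = 10:50 Feb 22, 2020.
The rind has formed: 10:50 Feb 22, 2020 + 14h05m = 00:55 Feb 23, 2020.
The first turning is done: 00:55 Feb 23, 2020 + 6h10m = 07:05 Feb 23, 2020.
Affinage is complete: 07:05 Feb 23, 2020 + 7h15m = 14:20 Feb 23, 2020.
The wheel is cut for sale: 14:20 Feb 23, 2020 + 5h50m = 20:10 Feb 23, 2020.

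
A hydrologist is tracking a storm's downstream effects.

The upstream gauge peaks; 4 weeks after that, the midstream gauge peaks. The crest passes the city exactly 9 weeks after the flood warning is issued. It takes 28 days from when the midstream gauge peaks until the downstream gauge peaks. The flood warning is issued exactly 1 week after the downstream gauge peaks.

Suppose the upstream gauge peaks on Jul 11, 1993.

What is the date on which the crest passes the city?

Nov 14, 1993

The upstream gauge peaks: Jul 11, 1993.
The midstream gauge peaks: Jul 11, 1993 + 4 weeks = Aug 8, 1993.
The downstream gauge peaks: Aug 8, 1993 + 28 days = Sep 5, 1993.
The flood warning is issued: Sep 5, 1993 + 1 week = Sep 12, 1993.
The crest passes the city: Sep 12, 1993 + 9 weeks = Nov 14, 1993.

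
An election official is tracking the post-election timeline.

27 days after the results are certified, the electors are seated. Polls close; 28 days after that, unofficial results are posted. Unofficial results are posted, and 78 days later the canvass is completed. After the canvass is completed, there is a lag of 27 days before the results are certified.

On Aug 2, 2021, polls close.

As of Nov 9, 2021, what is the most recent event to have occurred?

Unofficial results are posted

Polls close: Aug 2, 2021.
Unofficial results are posted: Aug 2, 2021 + 28 days = Aug 30, 2021.
The canvass is completed: Aug 30, 2021 + 78 days = Nov 16, 2021.
The results are certified: Nov 16, 2021 + 27 days = Dec 13, 2021.
The electors are seated: Dec 13, 2021 + 27 days = Jan 9, 2022.
Nov 9, 2021 falls between when unofficial results are posted (Aug 30, 2021) and when the canvass is completed (Nov 16, 2021).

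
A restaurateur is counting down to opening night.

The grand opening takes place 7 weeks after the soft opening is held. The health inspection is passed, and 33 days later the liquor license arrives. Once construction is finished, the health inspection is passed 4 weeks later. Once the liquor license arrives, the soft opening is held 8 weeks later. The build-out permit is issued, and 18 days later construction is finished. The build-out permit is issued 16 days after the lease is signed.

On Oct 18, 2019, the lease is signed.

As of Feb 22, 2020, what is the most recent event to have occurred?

The liquor license arrives

The lease is signed: Oct 18, 2019.
The build-out permit is issued: Oct 18, 2019 + 16 days = Nov 3, 2019.
Construction is finished: Nov 3, 2019 + 18 days = Nov 21, 2019.
The health inspection is passed: Nov 21, 2019 + 4 weeks = Dec 19, 2019.
The liquor license arrives: Dec 19, 2019 + 33 days = Jan 21, 2020.
The soft opening is held: Jan 21, 2020 + 8 weeks = Mar 17, 2020.
The grand opening takes place: Mar 17, 2020 + 7 weeks = May 5, 2020.
Feb 22, 2020 falls between when the liquor license arrives (Jan 21, 2020) and when the soft opening is held (Mar 17, 2020).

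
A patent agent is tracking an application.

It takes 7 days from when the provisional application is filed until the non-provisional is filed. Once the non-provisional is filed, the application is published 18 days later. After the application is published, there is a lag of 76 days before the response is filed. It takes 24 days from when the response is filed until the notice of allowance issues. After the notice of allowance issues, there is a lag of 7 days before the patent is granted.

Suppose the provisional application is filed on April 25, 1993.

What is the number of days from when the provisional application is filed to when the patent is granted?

Causal path: the provisional application is filed → the non-provisional is filed → the application is published → the response is filed → the notice of allowance issues → the patent is granted.
Total delay along the path: 7 + 18 + 76 + 24 + 7 = 132 days.

132 days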